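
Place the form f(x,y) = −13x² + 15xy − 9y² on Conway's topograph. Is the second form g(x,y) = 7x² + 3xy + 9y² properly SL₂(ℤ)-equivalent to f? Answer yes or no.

D₁ = -243, D₂ = -243
f is negative-definite; reduce −f:
−f: translate: b→11 (≡-15 mod 26), so (13,-15,9)→(13,11,7)
−f: flip: (13,11,7)→(7,-11,13)
−f: translate: b→3 (≡-11 mod 14), so (7,-11,13)→(7,3,9)
−f: reduced (well bottom): (7,3,9) with a≤c, −a<b≤a
flip sign back: reduced form of f is (-7,-3,-9)
g: reduced (well bottom): (7,3,9) with a≤c, −a<b≤a
reduced forms (-7, -3, -9) vs (7, 3, 9) ⇒ inequivalent

no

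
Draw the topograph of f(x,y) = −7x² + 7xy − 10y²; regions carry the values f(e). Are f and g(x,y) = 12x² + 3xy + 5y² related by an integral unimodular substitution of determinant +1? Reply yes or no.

D₁ = -231, D₂ = -231
f is negative-definite; reduce −f:
−f: translate: b→7 (≡-7 mod 14), so (7,-7,10)→(7,7,10)
−f: reduced (well bottom): (7,7,10) with a≤c, −a<b≤a
flip sign back: reduced form of f is (-7,-7,-10)
g: flip: (12,3,5)→(5,-3,12)
g: reduced (well bottom): (5,-3,12) with a≤c, −a<b≤a
reduced forms (-7, -7, -10) vs (5, -3, 12) ⇒ inequivalent

no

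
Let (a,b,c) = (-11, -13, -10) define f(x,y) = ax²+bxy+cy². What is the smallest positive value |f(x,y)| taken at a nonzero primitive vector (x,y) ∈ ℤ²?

translate: b→-9 (≡13 mod 22), so (11,13,10)→(11,-9,8)
flip: (11,-9,8)→(8,9,11)
translate: b→-7 (≡9 mod 16), so (8,9,11)→(8,-7,10)
reduced (well bottom): (8,-7,10) with a≤c, −a<b≤a
well minimum |f| = |-8| = 8 (negative-definite)

8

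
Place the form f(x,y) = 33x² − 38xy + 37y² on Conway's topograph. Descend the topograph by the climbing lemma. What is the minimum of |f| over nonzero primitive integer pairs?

translate: b→28 (≡-38 mod 66), so (33,-38,37)→(33,28,32)
flip: (33,28,32)→(32,-28,33)
reduced (well bottom): (32,-28,33) with a≤c, −a<b≤a
well minimum = a = 32

32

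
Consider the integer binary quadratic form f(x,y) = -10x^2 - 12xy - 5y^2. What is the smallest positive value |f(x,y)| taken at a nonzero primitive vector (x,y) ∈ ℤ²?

translate: b→-8 (≡12 mod 20), so (10,12,5)→(10,-8,3)
flip: (10,-8,3)→(3,8,10)
translate: b→2 (≡8 mod 6), so (3,8,10)→(3,2,5)
reduced (well bottom): (3,2,5) with a≤c, −a<b≤a
well minimum |f| = |-3| = 3 (negative-definite)

3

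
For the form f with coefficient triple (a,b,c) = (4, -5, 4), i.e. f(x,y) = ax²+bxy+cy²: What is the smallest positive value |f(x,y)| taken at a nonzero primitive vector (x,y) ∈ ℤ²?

translate: b→3 (≡-5 mod 8), so (4,-5,4)→(4,3,3)
flip: (4,3,3)→(3,-3,4)
translate: b→3 (≡-3 mod 6), so (3,-3,4)→(3,3,4)
reduced (well bottom): (3,3,4) with a≤c, −a<b≤a
well minimum = a = 3

3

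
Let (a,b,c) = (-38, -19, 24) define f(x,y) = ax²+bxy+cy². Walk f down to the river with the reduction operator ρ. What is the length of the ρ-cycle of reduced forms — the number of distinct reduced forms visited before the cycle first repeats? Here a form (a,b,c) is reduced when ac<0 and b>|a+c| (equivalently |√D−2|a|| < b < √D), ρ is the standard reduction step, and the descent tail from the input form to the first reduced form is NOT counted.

D = 4009, ⌊√D⌋ = 63
descent: ρ → (24,19,-38)  [lands on river]
river: ρ → (-38,57,5)
river: ρ → (5,63,-2)
river: ρ → (-2,61,36)
river: ρ → (36,11,-27)
river: ρ → (-27,43,20)
river: ρ → (20,37,-33)
river: ρ → (-33,29,24)
ρ-cycle length = 8 (tail of 1 descent step not counted)

8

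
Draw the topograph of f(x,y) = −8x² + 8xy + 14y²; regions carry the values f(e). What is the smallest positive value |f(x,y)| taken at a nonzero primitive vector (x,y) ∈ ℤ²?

river: ρ → (14,20,-2)
river: ρ → (-2,20,14)
river: ρ → (14,8,-8)
river: ρ → (-8,8,14)
closes: descent 0, river 4
min |a| on river = 2

2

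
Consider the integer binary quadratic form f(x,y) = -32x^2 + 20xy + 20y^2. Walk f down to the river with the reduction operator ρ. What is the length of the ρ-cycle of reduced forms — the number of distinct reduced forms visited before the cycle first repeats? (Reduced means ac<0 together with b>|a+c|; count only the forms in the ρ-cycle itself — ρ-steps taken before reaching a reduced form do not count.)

D = 2960, ⌊√D⌋ = 54
river: ρ → (20,20,-32)
river: ρ → (-32,44,8)
river: ρ → (8,52,-8)
river: ρ → (-8,44,32)
river: ρ → (32,20,-20)
river: ρ → (-20,20,32)
river: ρ → (32,44,-8)
river: ρ → (-8,52,8)
river: ρ → (8,44,-32)
river: ρ → (-32,20,20)
ρ-cycle length = 10 (tail of 0 descent steps not counted)

10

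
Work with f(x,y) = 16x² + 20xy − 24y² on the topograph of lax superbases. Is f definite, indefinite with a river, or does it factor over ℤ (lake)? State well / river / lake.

D = b²−4ac = 20² − 4·16·(-24) = 1936
D = 44² is a perfect square ⇒ form factors over ℤ ⇒ lakes

lake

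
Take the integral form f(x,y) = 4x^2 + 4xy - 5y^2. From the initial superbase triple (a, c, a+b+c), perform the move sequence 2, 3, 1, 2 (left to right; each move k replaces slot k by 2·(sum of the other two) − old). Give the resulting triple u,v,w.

start (4,-5,3) = (f(1,0),f(0,1),f(1,1))
replace slot 2: 2·(4+3) − (-5) = 19 → (4,19,3)
replace slot 3: 2·(4+19) − 3 = 43 → (4,19,43)
replace slot 1: 2·(19+43) − 4 = 120 → (120,19,43)
replace slot 2: 2·(120+43) − 19 = 307 → (120,307,43)

120,307,43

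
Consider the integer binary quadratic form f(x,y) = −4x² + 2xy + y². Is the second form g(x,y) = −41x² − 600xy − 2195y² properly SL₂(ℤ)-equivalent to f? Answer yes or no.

D₁ = 20, D₂ = 20
river cycle of f (length 2): (1, 4, -1), (-1, 4, 1)
river cycle of g (length 2): (1, 4, -1), (-1, 4, 1)
cycles coincide ⇒ equivalent

yes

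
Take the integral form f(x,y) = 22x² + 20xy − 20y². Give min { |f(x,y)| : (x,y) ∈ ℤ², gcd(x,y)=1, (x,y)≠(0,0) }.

river: ρ → (-20,20,22)
river: ρ → (22,24,-18)
river: ρ → (-18,12,28)
river: ρ → (28,44,-2)
river: ρ → (-2,44,28)
river: ρ → (28,12,-18)
river: ρ → (-18,24,22)
river: ρ → (22,20,-20)
closes: descent 0, river 8
min |a| on river = 2

2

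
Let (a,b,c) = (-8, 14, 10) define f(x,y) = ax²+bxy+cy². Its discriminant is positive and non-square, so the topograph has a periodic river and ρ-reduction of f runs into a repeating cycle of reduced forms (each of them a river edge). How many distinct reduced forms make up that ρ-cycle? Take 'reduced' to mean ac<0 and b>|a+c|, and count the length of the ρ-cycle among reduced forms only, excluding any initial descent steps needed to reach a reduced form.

D = 516, ⌊√D⌋ = 22
river: ρ → (10,6,-12)
river: ρ → (-12,18,4)
river: ρ → (4,22,-2)
river: ρ → (-2,22,4)
river: ρ → (4,18,-12)
river: ρ → (-12,6,10)
river: ρ → (10,14,-8)
river: ρ → (-8,18,6)
river: ρ → (6,18,-8)
river: ρ → (-8,14,10)
ρ-cycle length = 10 (tail of 0 descent steps not counted)

10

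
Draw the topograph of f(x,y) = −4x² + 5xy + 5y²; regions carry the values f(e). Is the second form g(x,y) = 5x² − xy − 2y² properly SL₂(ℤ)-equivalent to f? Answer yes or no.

D₁ = 105, D₂ = 41
discriminants differ ⇒ not SL₂(ℤ)-equivalent

no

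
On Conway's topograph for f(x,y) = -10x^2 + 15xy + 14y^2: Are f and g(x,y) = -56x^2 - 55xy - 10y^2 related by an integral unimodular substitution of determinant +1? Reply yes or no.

D₁ = 785, D₂ = 785
river cycle of f (length 10): (14, 13, -11), (-11, 9, 16), (16, 23, -4), (-4, 25, 10), (10, 15, -14), (-14, 13, 11), (11, 9, -16), (-16, 23, 4), (4, 25, -10), (-10, 15, 14)
river cycle of g (length 10): (-10, 15, 14), (14, 13, -11), (-11, 9, 16), (16, 23, -4), (-4, 25, 10), (10, 15, -14), (-14, 13, 11), (11, 9, -16), (-16, 23, 4), (4, 25, -10)
cycles coincide ⇒ equivalent

yes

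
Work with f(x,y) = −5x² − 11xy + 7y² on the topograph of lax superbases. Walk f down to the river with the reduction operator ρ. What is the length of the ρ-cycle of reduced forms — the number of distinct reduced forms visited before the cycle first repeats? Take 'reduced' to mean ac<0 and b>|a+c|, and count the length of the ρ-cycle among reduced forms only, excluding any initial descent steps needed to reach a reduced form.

D = 261, ⌊√D⌋ = 16
descent: ρ → (7,11,-5)  [lands on river]
river: ρ → (-5,9,9)
river: ρ → (9,9,-5)
river: ρ → (-5,11,7)
river: ρ → (7,3,-9)
river: ρ → (-9,15,1)
river: ρ → (1,15,-9)
river: ρ → (-9,3,7)
ρ-cycle length = 8 (tail of 1 descent step not counted)

8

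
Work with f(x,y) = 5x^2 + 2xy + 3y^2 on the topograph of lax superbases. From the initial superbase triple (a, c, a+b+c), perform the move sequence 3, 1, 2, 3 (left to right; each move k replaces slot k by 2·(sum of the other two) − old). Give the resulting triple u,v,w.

start (5,3,10) = (f(1,0),f(0,1),f(1,1))
replace slot 3: 2·(5+3) − 10 = 6 → (5,3,6)
replace slot 1: 2·(3+6) − 5 = 13 → (13,3,6)
replace slot 2: 2·(13+6) − 3 = 35 → (13,35,6)
replace slot 3: 2·(13+35) − 6 = 90 → (13,35,90)

13,35,90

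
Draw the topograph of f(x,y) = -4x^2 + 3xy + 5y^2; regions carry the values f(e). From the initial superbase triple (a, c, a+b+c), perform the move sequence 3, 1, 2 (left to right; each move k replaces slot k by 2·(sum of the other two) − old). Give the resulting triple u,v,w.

start (-4,5,4) = (f(1,0),f(0,1),f(1,1))
replace slot 3: 2·((-4)+5) − 4 = -2 → (-4,5,-2)
replace slot 1: 2·(5+(-2)) − (-4) = 10 → (10,5,-2)
replace slot 2: 2·(10+(-2)) − 5 = 11 → (10,11,-2)

10,11,-2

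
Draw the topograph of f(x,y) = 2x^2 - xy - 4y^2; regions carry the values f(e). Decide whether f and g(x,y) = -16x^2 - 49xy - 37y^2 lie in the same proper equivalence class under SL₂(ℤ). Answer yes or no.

D₁ = 33, D₂ = 33
river cycle of f (length 4): (2, 3, -3), (-3, 3, 2), (2, 5, -1), (-1, 5, 2)
river cycle of g (length 4): (2, 3, -3), (-3, 3, 2), (2, 5, -1), (-1, 5, 2)
cycles coincide ⇒ equivalent

yes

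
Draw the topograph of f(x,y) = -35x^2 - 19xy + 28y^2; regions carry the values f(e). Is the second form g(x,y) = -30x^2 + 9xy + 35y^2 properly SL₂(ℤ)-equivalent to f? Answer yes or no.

D₁ = 4281, D₂ = 4281
river cycle of f (length 28): (28, 19, -35), (-35, 51, 12), (12, 45, -47), (-47, 49, 10), (10, 51, -42), (-42, 33, 19), (19, 43, -32), (-32, 21, 30), (30, 39, -23), (-23, 53, 16), … (18 more)
river cycle of g (length 28): (35, 61, -4), (-4, 59, 50), (50, 41, -13), (-13, 63, 6), (6, 57, -43), (-43, 29, 20), (20, 51, -21), (-21, 33, 38), (38, 43, -16), (-16, 53, 23), … (18 more)
cycles differ ⇒ inequivalent

no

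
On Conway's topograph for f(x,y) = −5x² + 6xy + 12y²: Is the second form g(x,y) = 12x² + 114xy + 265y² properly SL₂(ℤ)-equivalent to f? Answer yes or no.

D₁ = 276, D₂ = 276
river cycle of f (length 8): (-5, 16, 1), (1, 16, -5), (-5, 14, 4), (4, 10, -11), (-11, 12, 3), (3, 12, -11), (-11, 10, 4), (4, 14, -5)
river cycle of g (length 8): (-5, 16, 1), (1, 16, -5), (-5, 14, 4), (4, 10, -11), (-11, 12, 3), (3, 12, -11), (-11, 10, 4), (4, 14, -5)
cycles coincide ⇒ equivalent

yes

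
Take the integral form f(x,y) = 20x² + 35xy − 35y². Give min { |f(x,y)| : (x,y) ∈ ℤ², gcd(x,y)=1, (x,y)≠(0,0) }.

river: ρ → (-35,35,20)
river: ρ → (20,45,-25)
river: ρ → (-25,55,10)
river: ρ → (10,45,-50)
river: ρ → (-50,55,5)
river: ρ → (5,55,-50)
river: ρ → (-50,45,10)
river: ρ → (10,55,-25)
river: ρ → (-25,45,20)
river: ρ → (20,35,-35)
closes: descent 0, river 10
min |a| on river = 5

5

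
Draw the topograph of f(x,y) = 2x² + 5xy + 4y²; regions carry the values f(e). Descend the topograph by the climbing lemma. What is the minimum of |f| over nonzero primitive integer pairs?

translate: b→1 (≡5 mod 4), so (2,5,4)→(2,1,1)
flip: (2,1,1)→(1,-1,2)
translate: b→1 (≡-1 mod 2), so (1,-1,2)→(1,1,2)
reduced (well bottom): (1,1,2) with a≤c, −a<b≤a
well minimum = a = 1

1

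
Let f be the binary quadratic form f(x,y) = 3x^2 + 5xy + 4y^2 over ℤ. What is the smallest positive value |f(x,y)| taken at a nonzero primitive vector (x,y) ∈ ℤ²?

translate: b→-1 (≡5 mod 6), so (3,5,4)→(3,-1,2)
flip: (3,-1,2)→(2,1,3)
reduced (well bottom): (2,1,3) with a≤c, −a<b≤a
well minimum = a = 2

2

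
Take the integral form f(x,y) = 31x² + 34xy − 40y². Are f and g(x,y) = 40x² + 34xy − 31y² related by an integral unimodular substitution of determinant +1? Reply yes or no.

D₁ = 6116, D₂ = 6116
river cycle of f (length 28): (-40, 46, 25), (25, 54, -32), (-32, 74, 5), (5, 76, -17), (-17, 60, 37), (37, 14, -40), (-40, 66, 11), (11, 66, -40), (-40, 14, 37), (37, 60, -17), … (18 more)
river cycle of g (length 28): (-31, 28, 43), (43, 58, -16), (-16, 70, 19), (19, 44, -55), (-55, 66, 8), (8, 78, -1), (-1, 78, 8), (8, 66, -55), (-55, 44, 19), (19, 70, -16), … (18 more)
cycles differ ⇒ inequivalent

no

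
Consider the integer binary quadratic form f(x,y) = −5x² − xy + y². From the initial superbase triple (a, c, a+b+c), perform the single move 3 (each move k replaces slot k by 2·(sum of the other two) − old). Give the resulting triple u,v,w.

start (-5,1,-5) = (f(1,0),f(0,1),f(1,1))
replace slot 3: 2·((-5)+1) − (-5) = -3 → (-5,1,-3)

-5,1,-3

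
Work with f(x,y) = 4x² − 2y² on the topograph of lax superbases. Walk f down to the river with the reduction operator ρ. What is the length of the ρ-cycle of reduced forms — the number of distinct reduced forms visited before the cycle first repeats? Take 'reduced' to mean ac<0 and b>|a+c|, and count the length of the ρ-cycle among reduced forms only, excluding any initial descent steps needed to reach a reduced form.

D = 32, ⌊√D⌋ = 5
descent: ρ → (-2,4,2)  [lands on river]
river: ρ → (2,4,-2)
ρ-cycle length = 2 (tail of 1 descent step not counted)

2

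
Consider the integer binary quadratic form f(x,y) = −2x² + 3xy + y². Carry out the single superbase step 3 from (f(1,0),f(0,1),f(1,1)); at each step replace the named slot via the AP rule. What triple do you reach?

start (-2,1,2) = (f(1,0),f(0,1),f(1,1))
replace slot 3: 2·((-2)+1) − 2 = -4 → (-2,1,-4)

-2,1,-4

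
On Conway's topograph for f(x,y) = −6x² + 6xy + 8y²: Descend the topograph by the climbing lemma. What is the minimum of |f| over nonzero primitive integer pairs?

river: ρ → (8,10,-4)
river: ρ → (-4,14,2)
river: ρ → (2,14,-4)
river: ρ → (-4,10,8)
river: ρ → (8,6,-6)
river: ρ → (-6,6,8)
closes: descent 0, river 6
min |a| on river = 2

2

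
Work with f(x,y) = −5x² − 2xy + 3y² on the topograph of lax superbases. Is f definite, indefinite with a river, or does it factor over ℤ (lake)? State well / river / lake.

D = b²−4ac = (-2)² − 4·(-5)·3 = 64
D = 8² is a perfect square ⇒ form factors over ℤ ⇒ lakes

lake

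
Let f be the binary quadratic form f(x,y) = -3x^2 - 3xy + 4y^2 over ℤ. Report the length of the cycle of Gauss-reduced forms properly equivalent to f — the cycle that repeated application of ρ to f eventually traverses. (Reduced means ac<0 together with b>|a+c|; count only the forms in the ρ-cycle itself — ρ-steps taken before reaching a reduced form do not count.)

D = 57, ⌊√D⌋ = 7
descent: ρ → (4,3,-3)  [lands on river]
river: ρ → (-3,3,4)
river: ρ → (4,5,-2)
river: ρ → (-2,7,1)
river: ρ → (1,7,-2)
river: ρ → (-2,5,4)
ρ-cycle length = 6 (tail of 1 descent step not counted)

6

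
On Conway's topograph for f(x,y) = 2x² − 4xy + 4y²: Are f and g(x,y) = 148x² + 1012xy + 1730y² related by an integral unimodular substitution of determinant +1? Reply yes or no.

D₁ = -16, D₂ = -16
f: translate: b→0 (≡-4 mod 4), so (2,-4,4)→(2,0,2)
f: reduced (well bottom): (2,0,2) with a≤c, −a<b≤a
g: translate: b→124 (≡1012 mod 296), so (148,1012,1730)→(148,124,26)
g: flip: (148,124,26)→(26,-124,148)
g: translate: b→-20 (≡-124 mod 52), so (26,-124,148)→(26,-20,4)
g: flip: (26,-20,4)→(4,20,26)
g: translate: b→4 (≡20 mod 8), so (4,20,26)→(4,4,2)
g: flip: (4,4,2)→(2,-4,4)
g: translate: b→0 (≡-4 mod 4), so (2,-4,4)→(2,0,2)
g: reduced (well bottom): (2,0,2) with a≤c, −a<b≤a
reduced forms (2, 0, 2) vs (2, 0, 2) ⇒ equivalent

yes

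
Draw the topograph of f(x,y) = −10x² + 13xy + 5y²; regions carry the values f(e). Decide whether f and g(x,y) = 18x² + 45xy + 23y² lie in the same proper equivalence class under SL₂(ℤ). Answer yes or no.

D₁ = 369, D₂ = 369
river cycle of f (length 16): (5, 17, -4), (-4, 15, 9), (9, 3, -10), (-10, 17, 2), (2, 19, -1), (-1, 19, 2), (2, 17, -10), (-10, 3, 9), (9, 15, -4), (-4, 17, 5), … (6 more)
river cycle of g (length 16): (-4, 15, 9), (9, 3, -10), (-10, 17, 2), (2, 19, -1), (-1, 19, 2), (2, 17, -10), (-10, 3, 9), (9, 15, -4), (-4, 17, 5), (5, 13, -10), … (6 more)
cycles coincide ⇒ equivalent

yes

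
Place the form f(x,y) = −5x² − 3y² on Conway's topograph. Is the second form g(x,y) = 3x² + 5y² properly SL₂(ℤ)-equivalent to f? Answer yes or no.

D₁ = -60, D₂ = -60
f is negative-definite; reduce −f:
−f: flip: (5,0,3)→(3,0,5)
−f: reduced (well bottom): (3,0,5) with a≤c, −a<b≤a
flip sign back: reduced form of f is (-3,0,-5)
g: reduced (well bottom): (3,0,5) with a≤c, −a<b≤a
reduced forms (-3, 0, -5) vs (3, 0, 5) ⇒ inequivalent

no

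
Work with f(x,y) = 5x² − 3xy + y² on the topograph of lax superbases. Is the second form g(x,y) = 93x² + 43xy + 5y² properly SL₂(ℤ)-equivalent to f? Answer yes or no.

D₁ = -11, D₂ = -11
f: flip: (5,-3,1)→(1,3,5)
f: translate: b→1 (≡3 mod 2), so (1,3,5)→(1,1,3)
f: reduced (well bottom): (1,1,3) with a≤c, −a<b≤a
g: flip: (93,43,5)→(5,-43,93)
g: translate: b→-3 (≡-43 mod 10), so (5,-43,93)→(5,-3,1)
g: flip: (5,-3,1)→(1,3,5)
g: translate: b→1 (≡3 mod 2), so (1,3,5)→(1,1,3)
g: reduced (well bottom): (1,1,3) with a≤c, −a<b≤a
reduced forms (1, 1, 3) vs (1, 1, 3) ⇒ equivalent

yes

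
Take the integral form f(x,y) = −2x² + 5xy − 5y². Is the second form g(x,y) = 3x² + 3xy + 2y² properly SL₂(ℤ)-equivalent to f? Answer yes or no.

D₁ = -15, D₂ = -15
f is negative-definite; reduce −f:
−f: translate: b→-1 (≡-5 mod 4), so (2,-5,5)→(2,-1,2)
−f: flip: (2,-1,2)→(2,1,2)
−f: reduced (well bottom): (2,1,2) with a≤c, −a<b≤a
flip sign back: reduced form of f is (-2,-1,-2)
g: flip: (3,3,2)→(2,-3,3)
g: translate: b→1 (≡-3 mod 4), so (2,-3,3)→(2,1,2)
g: reduced (well bottom): (2,1,2) with a≤c, −a<b≤a
reduced forms (-2, -1, -2) vs (2, 1, 2) ⇒ inequivalent

no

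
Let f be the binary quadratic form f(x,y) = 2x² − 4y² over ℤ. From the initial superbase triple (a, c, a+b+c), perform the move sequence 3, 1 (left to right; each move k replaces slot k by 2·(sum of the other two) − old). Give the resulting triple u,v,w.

start (2,-4,-2) = (f(1,0),f(0,1),f(1,1))
replace slot 3: 2·(2+(-4)) − (-2) = -2 → (2,-4,-2)
replace slot 1: 2·((-4)+(-2)) − 2 = -14 → (-14,-4,-2)

-14,-4,-2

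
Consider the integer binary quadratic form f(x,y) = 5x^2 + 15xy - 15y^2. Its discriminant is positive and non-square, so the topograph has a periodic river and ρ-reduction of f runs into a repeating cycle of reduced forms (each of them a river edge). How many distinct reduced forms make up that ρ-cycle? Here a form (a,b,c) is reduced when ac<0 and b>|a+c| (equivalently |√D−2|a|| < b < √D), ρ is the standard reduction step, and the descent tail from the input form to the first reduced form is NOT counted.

D = 525, ⌊√D⌋ = 22
river: ρ → (-15,15,5)
river: ρ → (5,15,-15)
ρ-cycle length = 2 (tail of 0 descent steps not counted)

2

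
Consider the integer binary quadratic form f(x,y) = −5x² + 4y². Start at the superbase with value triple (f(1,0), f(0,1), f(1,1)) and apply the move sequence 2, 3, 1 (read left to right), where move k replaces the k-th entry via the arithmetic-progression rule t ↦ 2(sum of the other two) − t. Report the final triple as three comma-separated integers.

start (-5,4,-1) = (f(1,0),f(0,1),f(1,1))
replace slot 2: 2·((-5)+(-1)) − 4 = -16 → (-5,-16,-1)
replace slot 3: 2·((-5)+(-16)) − (-1) = -41 → (-5,-16,-41)
replace slot 1: 2·((-16)+(-41)) − (-5) = -109 → (-109,-16,-41)

-109,-16,-41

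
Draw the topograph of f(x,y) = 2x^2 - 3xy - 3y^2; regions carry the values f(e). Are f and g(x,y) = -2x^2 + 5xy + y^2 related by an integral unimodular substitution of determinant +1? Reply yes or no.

D₁ = 33, D₂ = 33
river cycle of f (length 4): (-3, 3, 2), (2, 5, -1), (-1, 5, 2), (2, 3, -3)
river cycle of g (length 4): (1, 5, -2), (-2, 3, 3), (3, 3, -2), (-2, 5, 1)
cycles differ ⇒ inequivalent

no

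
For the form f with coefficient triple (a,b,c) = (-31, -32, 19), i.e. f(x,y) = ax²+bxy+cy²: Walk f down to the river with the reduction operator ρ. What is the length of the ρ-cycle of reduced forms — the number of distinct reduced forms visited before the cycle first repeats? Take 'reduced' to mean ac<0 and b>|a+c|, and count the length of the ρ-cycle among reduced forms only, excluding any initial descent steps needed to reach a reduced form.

D = 3380, ⌊√D⌋ = 58
descent: ρ → (19,32,-31)  [lands on river]
river: ρ → (-31,30,20)
river: ρ → (20,50,-11)
river: ρ → (-11,38,44)
river: ρ → (44,50,-5)
river: ρ → (-5,50,44)
river: ρ → (44,38,-11)
river: ρ → (-11,50,20)
river: ρ → (20,30,-31)
river: ρ → (-31,32,19)
river: ρ → (19,44,-19)
river: ρ → (-19,32,31)
river: ρ → (31,30,-20)
river: ρ → (-20,50,11)
river: ρ → (11,38,-44)
river: ρ → (-44,50,5)
river: ρ → (5,50,-44)
river: ρ → (-44,38,11)
river: ρ → (11,50,-20)
river: ρ → (-20,30,31)
river: ρ → (31,32,-19)
river: ρ → (-19,44,19)
ρ-cycle length = 22 (tail of 1 descent step not counted)

22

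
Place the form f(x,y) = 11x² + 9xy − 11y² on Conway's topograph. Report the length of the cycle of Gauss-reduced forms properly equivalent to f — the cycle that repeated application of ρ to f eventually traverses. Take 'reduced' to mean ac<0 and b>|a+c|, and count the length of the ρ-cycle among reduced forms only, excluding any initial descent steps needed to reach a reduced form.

D = 565, ⌊√D⌋ = 23
river: ρ → (-11,13,9)
river: ρ → (9,23,-1)
river: ρ → (-1,23,9)
river: ρ → (9,13,-11)
river: ρ → (-11,9,11)
river: ρ → (11,13,-9)
river: ρ → (-9,23,1)
river: ρ → (1,23,-9)
river: ρ → (-9,13,11)
river: ρ → (11,9,-11)
ρ-cycle length = 10 (tail of 0 descent steps not counted)

10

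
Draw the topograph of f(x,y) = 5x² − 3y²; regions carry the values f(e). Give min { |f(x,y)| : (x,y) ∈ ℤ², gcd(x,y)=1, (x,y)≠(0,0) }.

descent: ρ → (-3,6,2)  [lands on river]
river: ρ → (2,6,-3)
closes: descent 1, river 2
min |a| on river = 2

2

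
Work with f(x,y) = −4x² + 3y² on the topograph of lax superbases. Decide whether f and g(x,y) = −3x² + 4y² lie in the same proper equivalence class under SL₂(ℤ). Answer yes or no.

D₁ = 48, D₂ = 48
river cycle of f (length 2): (3, 6, -1), (-1, 6, 3)
river cycle of g (length 2): (-3, 6, 1), (1, 6, -3)
cycles differ ⇒ inequivalent

no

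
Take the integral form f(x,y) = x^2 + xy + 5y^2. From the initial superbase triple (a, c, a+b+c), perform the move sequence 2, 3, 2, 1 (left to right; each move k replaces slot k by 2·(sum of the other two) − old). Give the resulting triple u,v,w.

start (1,5,7) = (f(1,0),f(0,1),f(1,1))
replace slot 2: 2·(1+7) − 5 = 11 → (1,11,7)
replace slot 3: 2·(1+11) − 7 = 17 → (1,11,17)
replace slot 2: 2·(1+17) − 11 = 25 → (1,25,17)
replace slot 1: 2·(25+17) − 1 = 83 → (83,25,17)

83,25,17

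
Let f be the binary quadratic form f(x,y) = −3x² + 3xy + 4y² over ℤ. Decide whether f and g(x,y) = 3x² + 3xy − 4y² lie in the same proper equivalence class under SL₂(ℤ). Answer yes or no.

D₁ = 57, D₂ = 57
river cycle of f (length 6): (4, 5, -2), (-2, 7, 1), (1, 7, -2), (-2, 5, 4), (4, 3, -3), (-3, 3, 4)
river cycle of g (length 6): (-4, 5, 2), (2, 7, -1), (-1, 7, 2), (2, 5, -4), (-4, 3, 3), (3, 3, -4)
cycles differ ⇒ inequivalent

no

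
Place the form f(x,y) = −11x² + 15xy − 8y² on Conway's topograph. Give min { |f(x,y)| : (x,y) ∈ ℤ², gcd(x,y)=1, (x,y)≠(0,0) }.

translate: b→7 (≡-15 mod 22), so (11,-15,8)→(11,7,4)
flip: (11,7,4)→(4,-7,11)
translate: b→1 (≡-7 mod 8), so (4,-7,11)→(4,1,8)
reduced (well bottom): (4,1,8) with a≤c, −a<b≤a
well minimum |f| = |-4| = 4 (negative-definite)

4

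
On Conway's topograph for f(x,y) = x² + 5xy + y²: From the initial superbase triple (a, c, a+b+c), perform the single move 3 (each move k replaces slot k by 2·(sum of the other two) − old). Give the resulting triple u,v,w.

start (1,1,7) = (f(1,0),f(0,1),f(1,1))
replace slot 3: 2·(1+1) − 7 = -3 → (1,1,-3)

1,1,-3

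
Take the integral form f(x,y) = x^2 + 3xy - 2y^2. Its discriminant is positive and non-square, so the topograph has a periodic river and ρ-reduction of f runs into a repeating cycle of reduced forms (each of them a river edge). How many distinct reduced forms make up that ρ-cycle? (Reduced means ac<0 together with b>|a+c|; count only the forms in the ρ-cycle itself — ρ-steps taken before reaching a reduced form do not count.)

D = 17, ⌊√D⌋ = 4
river: ρ → (-2,1,2)
river: ρ → (2,3,-1)
river: ρ → (-1,3,2)
river: ρ → (2,1,-2)
river: ρ → (-2,3,1)
river: ρ → (1,3,-2)
ρ-cycle length = 6 (tail of 0 descent steps not counted)

6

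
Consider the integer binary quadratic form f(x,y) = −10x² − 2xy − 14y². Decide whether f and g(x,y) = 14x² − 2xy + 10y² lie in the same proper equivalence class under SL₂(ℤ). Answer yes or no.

D₁ = -556, D₂ = -556
f is negative-definite; reduce −f:
−f: reduced (well bottom): (10,2,14) with a≤c, −a<b≤a
flip sign back: reduced form of f is (-10,-2,-14)
g: flip: (14,-2,10)→(10,2,14)
g: reduced (well bottom): (10,2,14) with a≤c, −a<b≤a
reduced forms (-10, -2, -14) vs (10, 2, 14) ⇒ inequivalent

no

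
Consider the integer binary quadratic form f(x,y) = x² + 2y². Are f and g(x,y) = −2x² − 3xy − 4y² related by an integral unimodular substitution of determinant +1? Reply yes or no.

D₁ = -8, D₂ = -23
discriminants differ ⇒ not SL₂(ℤ)-equivalent

no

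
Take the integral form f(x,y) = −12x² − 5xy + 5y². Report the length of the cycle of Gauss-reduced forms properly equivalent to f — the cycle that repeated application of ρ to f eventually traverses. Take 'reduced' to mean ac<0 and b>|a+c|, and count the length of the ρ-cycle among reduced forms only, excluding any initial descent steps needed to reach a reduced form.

D = 265, ⌊√D⌋ = 16
descent: ρ → (5,15,-2)  [lands on river]
river: ρ → (-2,13,12)
river: ρ → (12,11,-3)
river: ρ → (-3,13,8)
river: ρ → (8,3,-8)
river: ρ → (-8,13,3)
river: ρ → (3,11,-12)
river: ρ → (-12,13,2)
river: ρ → (2,15,-5)
river: ρ → (-5,15,2)
river: ρ → (2,13,-12)
river: ρ → (-12,11,3)
river: ρ → (3,13,-8)
river: ρ → (-8,3,8)
river: ρ → (8,13,-3)
river: ρ → (-3,11,12)
river: ρ → (12,13,-2)
river: ρ → (-2,15,5)
ρ-cycle length = 18 (tail of 1 descent step not counted)

18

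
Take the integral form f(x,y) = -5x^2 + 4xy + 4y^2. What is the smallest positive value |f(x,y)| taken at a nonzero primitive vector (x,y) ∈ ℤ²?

river: ρ → (4,4,-5)
river: ρ → (-5,6,3)
river: ρ → (3,6,-5)
river: ρ → (-5,4,4)
closes: descent 0, river 4
min |a| on river = 3

3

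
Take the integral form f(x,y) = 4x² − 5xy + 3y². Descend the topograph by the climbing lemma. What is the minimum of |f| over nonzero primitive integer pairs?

translate: b→3 (≡-5 mod 8), so (4,-5,3)→(4,3,2)
flip: (4,3,2)→(2,-3,4)
translate: b→1 (≡-3 mod 4), so (2,-3,4)→(2,1,3)
reduced (well bottom): (2,1,3) with a≤c, −a<b≤a
well minimum = a = 2

2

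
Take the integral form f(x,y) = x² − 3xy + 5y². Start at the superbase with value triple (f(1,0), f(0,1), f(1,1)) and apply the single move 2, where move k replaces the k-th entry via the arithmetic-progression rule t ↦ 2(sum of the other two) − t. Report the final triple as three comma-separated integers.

start (1,5,3) = (f(1,0),f(0,1),f(1,1))
replace slot 2: 2·(1+3) − 5 = 3 → (1,3,3)

1,3,3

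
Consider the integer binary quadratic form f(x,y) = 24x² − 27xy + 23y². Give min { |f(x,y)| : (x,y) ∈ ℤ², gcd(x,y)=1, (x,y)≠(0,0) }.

translate: b→21 (≡-27 mod 48), so (24,-27,23)→(24,21,20)
flip: (24,21,20)→(20,-21,24)
translate: b→19 (≡-21 mod 40), so (20,-21,24)→(20,19,23)
reduced (well bottom): (20,19,23) with a≤c, −a<b≤a
well minimum = a = 20

20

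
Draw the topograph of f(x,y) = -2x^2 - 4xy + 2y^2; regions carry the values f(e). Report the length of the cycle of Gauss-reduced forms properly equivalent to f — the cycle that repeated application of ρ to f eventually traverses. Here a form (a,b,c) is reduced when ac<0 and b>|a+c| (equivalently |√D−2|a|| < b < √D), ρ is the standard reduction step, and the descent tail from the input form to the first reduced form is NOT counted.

D = 32, ⌊√D⌋ = 5
descent: ρ → (2,4,-2)  [lands on river]
river: ρ → (-2,4,2)
ρ-cycle length = 2 (tail of 1 descent step not counted)

2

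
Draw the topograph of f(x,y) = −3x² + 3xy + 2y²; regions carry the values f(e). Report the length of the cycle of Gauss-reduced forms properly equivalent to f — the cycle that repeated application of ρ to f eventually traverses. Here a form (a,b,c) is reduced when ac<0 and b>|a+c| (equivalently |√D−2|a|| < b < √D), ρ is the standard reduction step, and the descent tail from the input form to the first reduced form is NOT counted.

D = 33, ⌊√D⌋ = 5
river: ρ → (2,5,-1)
river: ρ → (-1,5,2)
river: ρ → (2,3,-3)
river: ρ → (-3,3,2)
ρ-cycle length = 4 (tail of 0 descent steps not counted)

4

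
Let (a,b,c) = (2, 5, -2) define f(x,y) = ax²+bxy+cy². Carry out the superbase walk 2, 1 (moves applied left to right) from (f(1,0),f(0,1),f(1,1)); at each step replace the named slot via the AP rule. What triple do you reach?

start (2,-2,5) = (f(1,0),f(0,1),f(1,1))
replace slot 2: 2·(2+5) − (-2) = 16 → (2,16,5)
replace slot 1: 2·(16+5) − 2 = 40 → (40,16,5)

40,16,5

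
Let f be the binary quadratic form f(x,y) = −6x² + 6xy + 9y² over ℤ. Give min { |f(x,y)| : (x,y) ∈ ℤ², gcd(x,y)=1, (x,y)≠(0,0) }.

river: ρ → (9,12,-3)
river: ρ → (-3,12,9)
river: ρ → (9,6,-6)
river: ρ → (-6,6,9)
closes: descent 0, river 4
min |a| on river = 3

3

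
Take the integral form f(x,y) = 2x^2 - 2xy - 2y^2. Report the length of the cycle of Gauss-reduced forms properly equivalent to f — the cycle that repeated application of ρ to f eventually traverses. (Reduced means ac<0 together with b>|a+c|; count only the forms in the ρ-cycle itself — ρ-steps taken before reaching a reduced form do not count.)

D = 20, ⌊√D⌋ = 4
descent: ρ → (-2,2,2)  [lands on river]
river: ρ → (2,2,-2)
ρ-cycle length = 2 (tail of 1 descent step not counted)

2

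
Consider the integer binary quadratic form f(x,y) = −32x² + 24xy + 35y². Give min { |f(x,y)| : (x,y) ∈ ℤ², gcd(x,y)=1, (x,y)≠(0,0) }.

river: ρ → (35,46,-21)
river: ρ → (-21,38,43)
river: ρ → (43,48,-16)
river: ρ → (-16,48,43)
river: ρ → (43,38,-21)
river: ρ → (-21,46,35)
river: ρ → (35,24,-32)
river: ρ → (-32,40,27)
river: ρ → (27,68,-4)
river: ρ → (-4,68,27)
river: ρ → (27,40,-32)
river: ρ → (-32,24,35)
closes: descent 0, river 12
min |a| on river = 4

4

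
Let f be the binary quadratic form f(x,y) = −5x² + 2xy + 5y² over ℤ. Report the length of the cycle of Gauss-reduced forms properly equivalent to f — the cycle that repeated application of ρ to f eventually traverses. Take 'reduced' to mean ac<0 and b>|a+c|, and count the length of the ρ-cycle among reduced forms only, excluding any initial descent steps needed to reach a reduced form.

D = 104, ⌊√D⌋ = 10
river: ρ → (5,8,-2)
river: ρ → (-2,8,5)
river: ρ → (5,2,-5)
river: ρ → (-5,8,2)
river: ρ → (2,8,-5)
river: ρ → (-5,2,5)
ρ-cycle length = 6 (tail of 0 descent steps not counted)

6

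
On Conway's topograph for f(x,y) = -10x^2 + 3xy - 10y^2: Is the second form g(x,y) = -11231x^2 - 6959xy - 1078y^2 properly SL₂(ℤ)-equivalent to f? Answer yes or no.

D₁ = -391, D₂ = -391
f is negative-definite; reduce −f:
−f: flip: (10,-3,10)→(10,3,10)
−f: reduced (well bottom): (10,3,10) with a≤c, −a<b≤a
flip sign back: reduced form of f is (-10,-3,-10)
g is negative-definite; reduce −g:
−g: flip: (11231,6959,1078)→(1078,-6959,11231)
−g: translate: b→-491 (≡-6959 mod 2156), so (1078,-6959,11231)→(1078,-491,56)
−g: flip: (1078,-491,56)→(56,491,1078)
−g: translate: b→43 (≡491 mod 112), so (56,491,1078)→(56,43,10)
−g: flip: (56,43,10)→(10,-43,56)
−g: translate: b→-3 (≡-43 mod 20), so (10,-43,56)→(10,-3,10)
−g: flip: (10,-3,10)→(10,3,10)
−g: reduced (well bottom): (10,3,10) with a≤c, −a<b≤a
flip sign back: reduced form of g is (-10,-3,-10)
reduced forms (-10, -3, -10) vs (-10, -3, -10) ⇒ equivalent

yes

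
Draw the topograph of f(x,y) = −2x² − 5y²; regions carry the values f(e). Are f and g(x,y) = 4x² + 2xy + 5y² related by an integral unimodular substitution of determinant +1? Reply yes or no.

D₁ = -40, D₂ = -76
discriminants differ ⇒ not SL₂(ℤ)-equivalent

no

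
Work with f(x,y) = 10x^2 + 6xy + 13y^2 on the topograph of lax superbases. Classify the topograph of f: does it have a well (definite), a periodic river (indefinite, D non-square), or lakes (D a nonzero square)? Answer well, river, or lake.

D = b²−4ac = 6² − 4·10·13 = -484
D < 0 ⇒ definite ⇒ every region one sign ⇒ single well

well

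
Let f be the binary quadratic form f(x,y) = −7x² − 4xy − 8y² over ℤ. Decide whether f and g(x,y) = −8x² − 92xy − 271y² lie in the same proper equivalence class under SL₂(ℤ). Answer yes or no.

D₁ = -208, D₂ = -208
f is negative-definite; reduce −f:
−f: reduced (well bottom): (7,4,8) with a≤c, −a<b≤a
flip sign back: reduced form of f is (-7,-4,-8)
g is negative-definite; reduce −g:
−g: translate: b→-4 (≡92 mod 16), so (8,92,271)→(8,-4,7)
−g: flip: (8,-4,7)→(7,4,8)
−g: reduced (well bottom): (7,4,8) with a≤c, −a<b≤a
flip sign back: reduced form of g is (-7,-4,-8)
reduced forms (-7, -4, -8) vs (-7, -4, -8) ⇒ equivalent

yes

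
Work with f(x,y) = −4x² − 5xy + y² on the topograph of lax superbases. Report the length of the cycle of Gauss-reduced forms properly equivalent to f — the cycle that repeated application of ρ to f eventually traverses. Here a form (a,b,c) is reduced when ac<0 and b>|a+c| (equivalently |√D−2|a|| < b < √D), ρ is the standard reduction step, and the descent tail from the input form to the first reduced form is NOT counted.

D = 41, ⌊√D⌋ = 6
descent: ρ → (1,5,-4)  [lands on river]
river: ρ → (-4,3,2)
river: ρ → (2,5,-2)
river: ρ → (-2,3,4)
river: ρ → (4,5,-1)
river: ρ → (-1,5,4)
river: ρ → (4,3,-2)
river: ρ → (-2,5,2)
river: ρ → (2,3,-4)
river: ρ → (-4,5,1)
ρ-cycle length = 10 (tail of 1 descent step not counted)

10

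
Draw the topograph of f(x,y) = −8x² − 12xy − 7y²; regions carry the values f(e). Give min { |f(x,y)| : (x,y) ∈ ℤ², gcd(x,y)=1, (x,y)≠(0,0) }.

translate: b→-4 (≡12 mod 16), so (8,12,7)→(8,-4,3)
flip: (8,-4,3)→(3,4,8)
translate: b→-2 (≡4 mod 6), so (3,4,8)→(3,-2,7)
reduced (well bottom): (3,-2,7) with a≤c, −a<b≤a
well minimum |f| = |-3| = 3 (negative-definite)

3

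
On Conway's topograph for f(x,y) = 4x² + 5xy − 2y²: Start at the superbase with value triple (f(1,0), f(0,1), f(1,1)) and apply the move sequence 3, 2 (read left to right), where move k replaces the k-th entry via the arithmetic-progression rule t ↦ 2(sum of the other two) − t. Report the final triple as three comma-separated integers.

start (4,-2,7) = (f(1,0),f(0,1),f(1,1))
replace slot 3: 2·(4+(-2)) − 7 = -3 → (4,-2,-3)
replace slot 2: 2·(4+(-3)) − (-2) = 4 → (4,4,-3)

4,4,-3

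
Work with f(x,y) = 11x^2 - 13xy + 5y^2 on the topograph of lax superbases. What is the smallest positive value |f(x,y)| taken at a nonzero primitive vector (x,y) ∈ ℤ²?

translate: b→9 (≡-13 mod 22), so (11,-13,5)→(11,9,3)
flip: (11,9,3)→(3,-9,11)
translate: b→3 (≡-9 mod 6), so (3,-9,11)→(3,3,5)
reduced (well bottom): (3,3,5) with a≤c, −a<b≤a
well minimum = a = 3

3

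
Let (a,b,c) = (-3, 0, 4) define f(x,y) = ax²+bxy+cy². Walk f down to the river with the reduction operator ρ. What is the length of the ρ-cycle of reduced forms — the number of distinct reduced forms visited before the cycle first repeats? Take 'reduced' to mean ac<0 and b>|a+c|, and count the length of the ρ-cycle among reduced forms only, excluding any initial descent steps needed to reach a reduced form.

D = 48, ⌊√D⌋ = 6
descent: ρ → (4,0,-3)
descent: ρ → (-3,6,1)  [lands on river]
river: ρ → (1,6,-3)
ρ-cycle length = 2 (tail of 2 descent steps not counted)

2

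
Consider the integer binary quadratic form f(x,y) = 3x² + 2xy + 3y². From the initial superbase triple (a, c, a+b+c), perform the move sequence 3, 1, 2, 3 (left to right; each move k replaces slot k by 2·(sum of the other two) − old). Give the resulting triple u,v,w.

start (3,3,8) = (f(1,0),f(0,1),f(1,1))
replace slot 3: 2·(3+3) − 8 = 4 → (3,3,4)
replace slot 1: 2·(3+4) − 3 = 11 → (11,3,4)
replace slot 2: 2·(11+4) − 3 = 27 → (11,27,4)
replace slot 3: 2·(11+27) − 4 = 72 → (11,27,72)

11,27,72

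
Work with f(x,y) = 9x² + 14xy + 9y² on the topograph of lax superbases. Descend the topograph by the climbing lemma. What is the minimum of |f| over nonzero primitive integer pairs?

translate: b→-4 (≡14 mod 18), so (9,14,9)→(9,-4,4)
flip: (9,-4,4)→(4,4,9)
reduced (well bottom): (4,4,9) with a≤c, −a<b≤a
well minimum = a = 4

4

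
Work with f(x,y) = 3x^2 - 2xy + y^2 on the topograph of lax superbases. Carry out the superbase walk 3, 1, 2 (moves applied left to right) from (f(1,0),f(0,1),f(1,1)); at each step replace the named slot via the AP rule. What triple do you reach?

start (3,1,2) = (f(1,0),f(0,1),f(1,1))
replace slot 3: 2·(3+1) − 2 = 6 → (3,1,6)
replace slot 1: 2·(1+6) − 3 = 11 → (11,1,6)
replace slot 2: 2·(11+6) − 1 = 33 → (11,33,6)

11,33,6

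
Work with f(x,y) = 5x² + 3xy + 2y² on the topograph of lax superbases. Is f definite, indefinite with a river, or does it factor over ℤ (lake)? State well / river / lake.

D = b²−4ac = 3² − 4·5·2 = -31
D < 0 ⇒ definite ⇒ every region one sign ⇒ single well

well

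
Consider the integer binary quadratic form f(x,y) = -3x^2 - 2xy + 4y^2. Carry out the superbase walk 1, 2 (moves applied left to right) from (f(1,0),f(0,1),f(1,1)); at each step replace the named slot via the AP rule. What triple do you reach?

start (-3,4,-1) = (f(1,0),f(0,1),f(1,1))
replace slot 1: 2·(4+(-1)) − (-3) = 9 → (9,4,-1)
replace slot 2: 2·(9+(-1)) − 4 = 12 → (9,12,-1)

9,12,-1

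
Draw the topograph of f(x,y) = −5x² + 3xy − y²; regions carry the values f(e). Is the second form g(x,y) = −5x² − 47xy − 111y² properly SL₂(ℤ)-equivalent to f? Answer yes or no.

D₁ = -11, D₂ = -11
f is negative-definite; reduce −f:
−f: flip: (5,-3,1)→(1,3,5)
−f: translate: b→1 (≡3 mod 2), so (1,3,5)→(1,1,3)
−f: reduced (well bottom): (1,1,3) with a≤c, −a<b≤a
flip sign back: reduced form of f is (-1,-1,-3)
g is negative-definite; reduce −g:
−g: translate: b→-3 (≡47 mod 10), so (5,47,111)→(5,-3,1)
−g: flip: (5,-3,1)→(1,3,5)
−g: translate: b→1 (≡3 mod 2), so (1,3,5)→(1,1,3)
−g: reduced (well bottom): (1,1,3) with a≤c, −a<b≤a
flip sign back: reduced form of g is (-1,-1,-3)
reduced forms (-1, -1, -3) vs (-1, -1, -3) ⇒ equivalent

yes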